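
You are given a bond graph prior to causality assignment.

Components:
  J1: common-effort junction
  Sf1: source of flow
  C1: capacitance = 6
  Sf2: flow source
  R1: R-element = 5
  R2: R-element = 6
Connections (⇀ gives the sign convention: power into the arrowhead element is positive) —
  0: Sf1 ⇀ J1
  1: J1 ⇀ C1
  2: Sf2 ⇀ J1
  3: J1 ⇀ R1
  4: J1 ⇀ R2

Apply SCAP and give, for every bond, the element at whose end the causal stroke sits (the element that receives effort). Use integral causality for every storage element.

b0 stroke at Sf1  (Sf1: flow source, stroke at near end)
b2 stroke at Sf2  (Sf2 (Sf) sets flow on bond)
b1 stroke at J1  (C1 integral (e out))
b3 stroke at R1  (J1: bond 1 brought effort, rest push out)
b4 stroke at R2  (J1 effort already set via bond 1)

bond 0 →Sf1
bond 1 →J1
bond 2 →Sf2
bond 3 →R1
bond 4 →R2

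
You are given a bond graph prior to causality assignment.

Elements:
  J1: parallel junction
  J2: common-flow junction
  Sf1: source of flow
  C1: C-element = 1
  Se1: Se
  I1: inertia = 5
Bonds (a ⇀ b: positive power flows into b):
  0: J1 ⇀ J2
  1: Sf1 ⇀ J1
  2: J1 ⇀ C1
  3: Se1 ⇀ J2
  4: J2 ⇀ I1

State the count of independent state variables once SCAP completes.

#1 →Sf1  (source Sf1 imposes f)
#3 →J2  (Se1: effort source, stroke at far end)
#2 →J1  (prefer integral on C1)
#0 →J2  (0-jn J1 has e-setter on 2)
#4 →I1  (J2: last free bond brings flow in)

2  (C1, I1 all integral)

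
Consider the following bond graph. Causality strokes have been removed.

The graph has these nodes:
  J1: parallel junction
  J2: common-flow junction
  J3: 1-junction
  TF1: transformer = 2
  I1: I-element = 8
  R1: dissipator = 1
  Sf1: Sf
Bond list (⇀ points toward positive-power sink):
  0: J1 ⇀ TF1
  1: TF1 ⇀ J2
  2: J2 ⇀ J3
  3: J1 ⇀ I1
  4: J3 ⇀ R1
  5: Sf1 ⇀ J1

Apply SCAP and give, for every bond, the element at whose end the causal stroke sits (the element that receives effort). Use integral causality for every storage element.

bond 5 stroke at Sf1  (Sf1 fixes flow; stroke at Sf1)
bond 3 stroke at I1  (prefer integral on I1)
bond 0 stroke at J1  (J1: last free bond brings effort in)
bond 1 stroke at TF1  (through TF1, causality passes straight; one stroke at TF1)
bond 2 stroke at J2  (J2: bond 1 brought flow, rest push out)
bond 4 stroke at J3  (1-jn J3 has f-setter on 2)

bond 0 stroke at J1
bond 1 stroke at TF1
bond 2 stroke at J2
bond 3 stroke at I1
bond 4 stroke at J3
bond 5 stroke at Sf1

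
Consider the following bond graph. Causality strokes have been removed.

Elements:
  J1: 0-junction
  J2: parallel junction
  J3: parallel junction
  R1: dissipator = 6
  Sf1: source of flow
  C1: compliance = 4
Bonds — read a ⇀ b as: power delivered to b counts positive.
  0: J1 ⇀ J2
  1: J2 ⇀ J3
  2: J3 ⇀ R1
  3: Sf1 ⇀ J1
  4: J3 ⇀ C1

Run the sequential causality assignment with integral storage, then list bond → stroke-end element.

b3 |Sf1  (source Sf1 imposes f)
b0 |J1  (closing 0-jn rule on J1)
b1 |J2  (J2 needs exactly one e-in)
b4 |J3  (prefer integral on C1)
b2 |R1  (0-jn J3 has e-setter on 4)

β0 |J1
β1 |J2
β2 |R1
β3 |Sf1
β4 |J3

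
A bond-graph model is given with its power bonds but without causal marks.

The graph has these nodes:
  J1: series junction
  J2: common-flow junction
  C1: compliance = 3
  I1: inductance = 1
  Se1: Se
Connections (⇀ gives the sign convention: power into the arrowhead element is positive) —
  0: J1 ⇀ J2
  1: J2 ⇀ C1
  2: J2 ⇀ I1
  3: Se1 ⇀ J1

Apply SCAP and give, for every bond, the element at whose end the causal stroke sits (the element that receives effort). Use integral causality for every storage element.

b3 |J1  (Se1: effort source, stroke at far end)
b0 |J2  (J1: last free bond brings flow in)
b1 |J2  (prefer integral on C1)
b2 |I1  (closing 1-jn rule on J2)

b0 stroke→J2
b1 stroke→J2
b2 stroke→I1
b3 stroke→J1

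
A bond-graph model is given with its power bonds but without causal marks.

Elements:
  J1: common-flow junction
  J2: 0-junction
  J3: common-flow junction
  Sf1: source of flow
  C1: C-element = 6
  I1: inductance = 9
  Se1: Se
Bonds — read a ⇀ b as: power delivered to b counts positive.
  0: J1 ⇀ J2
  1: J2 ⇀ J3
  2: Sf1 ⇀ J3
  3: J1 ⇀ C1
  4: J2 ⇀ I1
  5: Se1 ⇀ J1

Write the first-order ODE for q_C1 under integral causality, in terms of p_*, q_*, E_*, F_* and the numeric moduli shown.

#2 stroke→Sf1  (Sf1 (Sf) sets flow on bond)
#5 stroke→J1  (Se1 (Se) sets effort on bond)
#1 stroke→J3  (1-jn J3 has f-setter on 2)
#3 stroke→J1  (C1: C, integral causality)
#0 stroke→J2  (only one flow-in slot at J1)
#4 stroke→I1  (J2 effort already set via bond 0)

dq_C1/dt = F_Sf1 + p_I1/9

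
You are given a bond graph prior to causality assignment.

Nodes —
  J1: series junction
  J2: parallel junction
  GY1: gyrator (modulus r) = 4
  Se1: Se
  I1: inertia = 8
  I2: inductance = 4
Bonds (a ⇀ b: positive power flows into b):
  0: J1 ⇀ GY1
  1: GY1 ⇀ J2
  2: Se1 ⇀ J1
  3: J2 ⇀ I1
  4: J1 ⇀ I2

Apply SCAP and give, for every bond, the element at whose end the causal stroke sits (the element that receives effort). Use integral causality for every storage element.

b0 →J1
b1 →J2
b2 →J1
b3 →I1
b4 →I2

b2 →J1  (Se1 (Se) sets effort on bond)
b3 →I1  (I1: I, integral causality)
b1 →J2  (J2 needs exactly one e-in)
b0 →J1  (through GY1, causality inverts; strokes same side of GY1)
b4 →I2  (closing 1-jn rule on J1)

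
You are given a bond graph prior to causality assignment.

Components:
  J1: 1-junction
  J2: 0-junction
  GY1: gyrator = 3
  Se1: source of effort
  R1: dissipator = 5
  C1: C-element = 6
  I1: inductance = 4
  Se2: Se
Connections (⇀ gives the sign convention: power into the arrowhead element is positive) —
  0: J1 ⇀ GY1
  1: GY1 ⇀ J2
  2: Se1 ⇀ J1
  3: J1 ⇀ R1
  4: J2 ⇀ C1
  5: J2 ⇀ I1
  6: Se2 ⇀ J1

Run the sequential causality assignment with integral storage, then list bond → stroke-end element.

b2 stroke at J1  (Se1 (Se) sets effort on bond)
b6 stroke at J1  (Se2 fixes effort; stroke away)
b4 stroke at J2  (C1 outputs effort q/C1)
b1 stroke at GY1  (common-e at J2 fixed by 4)
b5 stroke at I1  (J2: bond 4 brought effort, rest push out)
b0 stroke at GY1  (GY GY1: same side as bond 1)
b3 stroke at J1  (J1: bond 0 brought flow, rest push out)

#0 stroke at GY1
#1 stroke at GY1
#2 stroke at J1
#3 stroke at J1
#4 stroke at J2
#5 stroke at I1
#6 stroke at J1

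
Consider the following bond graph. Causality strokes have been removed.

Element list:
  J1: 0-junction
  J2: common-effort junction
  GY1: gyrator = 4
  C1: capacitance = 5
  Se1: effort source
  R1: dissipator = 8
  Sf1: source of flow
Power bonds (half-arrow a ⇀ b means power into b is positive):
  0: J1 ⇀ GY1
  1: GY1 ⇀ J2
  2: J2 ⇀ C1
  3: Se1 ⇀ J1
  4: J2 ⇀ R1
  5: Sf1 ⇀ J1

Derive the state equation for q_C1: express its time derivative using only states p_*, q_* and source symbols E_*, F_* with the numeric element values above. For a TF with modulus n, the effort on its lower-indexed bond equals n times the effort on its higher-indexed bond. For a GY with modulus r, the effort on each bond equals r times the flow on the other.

#3 stroke at J1  (Se1 (Se) sets effort on bond)
#5 stroke at Sf1  (Sf1 fixes flow; stroke at Sf1)
#0 stroke at GY1  (common-e at J1 fixed by 3)
#1 stroke at GY1  (GY GY1: same side as bond 0)
#2 stroke at J2  (C1 outputs effort q/C1)
#4 stroke at R1  (J2 effort already set via bond 2)

dq_C1/dt = E_Se1/4 - q_C1/40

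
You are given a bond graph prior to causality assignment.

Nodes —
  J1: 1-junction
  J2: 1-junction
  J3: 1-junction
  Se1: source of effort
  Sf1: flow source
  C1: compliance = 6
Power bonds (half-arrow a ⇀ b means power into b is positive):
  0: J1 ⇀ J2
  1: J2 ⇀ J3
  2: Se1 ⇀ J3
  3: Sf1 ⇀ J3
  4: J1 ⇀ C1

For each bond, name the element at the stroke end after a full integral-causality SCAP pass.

bond 0 stroke at J2
bond 1 stroke at J3
bond 2 stroke at J3
bond 3 stroke at Sf1
bond 4 stroke at J1

β2 stroke→J3  (source Se1 imposes e)
β3 stroke→Sf1  (Sf1: flow source, stroke at near end)
β1 stroke→J3  (J3: bond 3 brought flow, rest push out)
β0 stroke→J2  (common-f at J2 fixed by 1)
β4 stroke→J1  (common-f at J1 fixed by 0)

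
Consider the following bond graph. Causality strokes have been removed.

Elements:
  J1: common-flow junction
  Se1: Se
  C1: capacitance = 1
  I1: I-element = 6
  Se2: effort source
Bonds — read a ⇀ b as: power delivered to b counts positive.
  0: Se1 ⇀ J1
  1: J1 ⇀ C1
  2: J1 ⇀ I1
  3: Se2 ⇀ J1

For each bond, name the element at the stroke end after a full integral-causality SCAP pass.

bond 0 stroke at J1
bond 1 stroke at J1
bond 2 stroke at I1
bond 3 stroke at J1

bond 0 stroke→J1  (Se1 (Se) sets effort on bond)
bond 3 stroke→J1  (Se2 (Se) sets effort on bond)
bond 1 stroke→J1  (C1 integral (e out))
bond 2 stroke→I1  (J1: last free bond brings flow in)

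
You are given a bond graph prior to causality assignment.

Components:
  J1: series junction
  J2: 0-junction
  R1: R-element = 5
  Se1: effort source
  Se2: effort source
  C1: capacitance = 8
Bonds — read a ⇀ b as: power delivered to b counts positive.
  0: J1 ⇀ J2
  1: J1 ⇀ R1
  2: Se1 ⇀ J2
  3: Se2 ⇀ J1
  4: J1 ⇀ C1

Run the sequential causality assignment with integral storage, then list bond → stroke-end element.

bond 2 stroke→J2  (Se1 (Se) sets effort on bond)
bond 3 stroke→J1  (source Se2 imposes e)
bond 0 stroke→J1  (J2: bond 2 brought effort, rest push out)
bond 4 stroke→J1  (C1 integral (e out))
bond 1 stroke→R1  (J1: last free bond brings flow in)

bond 0 stroke→J1
bond 1 stroke→R1
bond 2 stroke→J2
bond 3 stroke→J1
bond 4 stroke→J1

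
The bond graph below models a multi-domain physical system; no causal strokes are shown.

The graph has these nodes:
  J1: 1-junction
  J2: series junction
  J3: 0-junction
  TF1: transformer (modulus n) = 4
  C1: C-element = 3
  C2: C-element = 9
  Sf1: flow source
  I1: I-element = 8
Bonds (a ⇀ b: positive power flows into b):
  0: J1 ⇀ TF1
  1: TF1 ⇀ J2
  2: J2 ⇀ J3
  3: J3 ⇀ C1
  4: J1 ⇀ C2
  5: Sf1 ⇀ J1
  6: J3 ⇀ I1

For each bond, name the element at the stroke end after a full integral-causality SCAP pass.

bond 0 stroke at J1
bond 1 stroke at TF1
bond 2 stroke at J2
bond 3 stroke at J3
bond 4 stroke at J1
bond 5 stroke at Sf1
bond 6 stroke at I1

#5 |Sf1  (Sf1: flow source, stroke at near end)
#0 |J1  (J1: bond 5 brought flow, rest push out)
#4 |J1  (1-jn J1 has f-setter on 5)
#1 |TF1  (TF1 one-in-one-out from 0)
#2 |J2  (1-jn J2 has f-setter on 1)
#3 |J3  (C1: C, integral causality)
#6 |I1  (0-jn J3 has e-setter on 3)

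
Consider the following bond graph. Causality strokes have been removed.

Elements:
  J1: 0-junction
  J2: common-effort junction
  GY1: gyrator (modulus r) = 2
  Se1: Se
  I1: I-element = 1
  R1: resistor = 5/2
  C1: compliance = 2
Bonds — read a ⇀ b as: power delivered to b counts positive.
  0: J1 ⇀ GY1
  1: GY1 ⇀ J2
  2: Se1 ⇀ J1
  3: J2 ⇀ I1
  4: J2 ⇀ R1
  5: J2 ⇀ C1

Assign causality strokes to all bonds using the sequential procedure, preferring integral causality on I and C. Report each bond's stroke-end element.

#2 stroke at J1  (Se1: effort source, stroke at far end)
#0 stroke at GY1  (0-jn J1 has e-setter on 2)
#1 stroke at GY1  (through GY1, causality inverts; strokes same side of GY1)
#3 stroke at I1  (prefer integral on I1)
#5 stroke at J2  (C1 integral (e out))
#4 stroke at R1  (J2: bond 5 brought effort, rest push out)

b0 →GY1
b1 →GY1
b2 →J1
b3 →I1
b4 →R1
b5 →J2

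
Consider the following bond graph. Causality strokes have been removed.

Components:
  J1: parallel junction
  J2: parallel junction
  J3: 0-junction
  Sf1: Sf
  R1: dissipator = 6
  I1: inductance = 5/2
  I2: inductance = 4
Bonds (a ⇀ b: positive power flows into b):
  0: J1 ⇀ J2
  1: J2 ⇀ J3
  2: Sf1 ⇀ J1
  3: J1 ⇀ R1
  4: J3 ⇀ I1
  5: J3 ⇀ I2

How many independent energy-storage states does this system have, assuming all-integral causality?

bond 2 →Sf1  (source Sf1 imposes f)
bond 4 →I1  (I1 integral (f out))
bond 5 →I2  (prefer integral on I2)
bond 1 →J3  (J3 needs exactly one e-in)
bond 0 →J2  (closing 0-jn rule on J2)
bond 3 →J1  (J1: last free bond brings effort in)

2  (I1, I2 all integral)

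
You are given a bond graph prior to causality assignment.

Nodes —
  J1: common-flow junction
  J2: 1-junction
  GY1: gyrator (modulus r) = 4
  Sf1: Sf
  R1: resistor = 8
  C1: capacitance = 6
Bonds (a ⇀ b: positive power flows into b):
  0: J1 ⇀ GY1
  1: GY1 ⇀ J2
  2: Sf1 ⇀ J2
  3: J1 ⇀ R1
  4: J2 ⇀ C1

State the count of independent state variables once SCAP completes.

#2 stroke at Sf1  (Sf1 (Sf) sets flow on bond)
#1 stroke at J2  (J2: bond 2 brought flow, rest push out)
#4 stroke at J2  (J2 flow already set via bond 2)
#0 stroke at J1  (GY GY1: same side as bond 1)
#3 stroke at R1  (J1 needs exactly one f-in)

1  (C1 all integral)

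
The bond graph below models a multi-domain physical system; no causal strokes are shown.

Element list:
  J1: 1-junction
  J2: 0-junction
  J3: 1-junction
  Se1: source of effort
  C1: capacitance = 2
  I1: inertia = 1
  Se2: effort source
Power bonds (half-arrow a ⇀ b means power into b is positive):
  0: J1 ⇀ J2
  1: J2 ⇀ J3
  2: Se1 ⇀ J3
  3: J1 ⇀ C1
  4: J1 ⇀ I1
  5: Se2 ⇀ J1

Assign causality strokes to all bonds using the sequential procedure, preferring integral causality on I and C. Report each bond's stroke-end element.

#2 stroke at J3  (Se1 (Se) sets effort on bond)
#5 stroke at J1  (Se2 fixes effort; stroke away)
#1 stroke at J2  (J3 needs exactly one f-in)
#0 stroke at J1  (common-e at J2 fixed by 1)
#3 stroke at J1  (C1 integral (e out))
#4 stroke at I1  (closing 1-jn rule on J1)

#0 stroke at J1
#1 stroke at J2
#2 stroke at J3
#3 stroke at J1
#4 stroke at I1
#5 stroke at J1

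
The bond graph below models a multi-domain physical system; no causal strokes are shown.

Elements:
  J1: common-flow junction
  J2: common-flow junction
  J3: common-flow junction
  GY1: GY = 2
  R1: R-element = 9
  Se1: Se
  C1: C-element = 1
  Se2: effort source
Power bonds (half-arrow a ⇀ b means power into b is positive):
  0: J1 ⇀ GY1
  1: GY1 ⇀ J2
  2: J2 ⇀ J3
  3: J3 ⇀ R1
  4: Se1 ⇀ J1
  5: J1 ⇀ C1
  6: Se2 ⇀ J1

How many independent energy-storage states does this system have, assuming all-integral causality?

β4 →J1  (Se1 (Se) sets effort on bond)
β6 →J1  (Se2 fixes effort; stroke away)
β5 →J1  (C1 integral (e out))
β0 →GY1  (J1 needs exactly one f-in)
β1 →GY1  (GY GY1: same side as bond 0)
β2 →J2  (J2 flow already set via bond 1)
β3 →J3  (1-jn J3 has f-setter on 2)

1  (C1 all integral)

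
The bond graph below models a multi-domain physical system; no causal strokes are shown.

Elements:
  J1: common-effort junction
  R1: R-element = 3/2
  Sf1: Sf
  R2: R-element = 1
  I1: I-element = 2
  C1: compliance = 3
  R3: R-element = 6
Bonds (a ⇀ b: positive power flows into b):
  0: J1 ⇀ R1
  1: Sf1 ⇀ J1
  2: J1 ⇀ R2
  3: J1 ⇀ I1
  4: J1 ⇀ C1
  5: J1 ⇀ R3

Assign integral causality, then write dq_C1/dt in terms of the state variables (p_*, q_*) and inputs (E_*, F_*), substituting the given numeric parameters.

#1 stroke at Sf1  (Sf1 fixes flow; stroke at Sf1)
#3 stroke at I1  (I1 outputs flow p/I1)
#4 stroke at J1  (C1 outputs effort q/C1)
#0 stroke at R1  (J1 effort already set via bond 4)
#2 stroke at R2  (0-jn J1 has e-setter on 4)
#5 stroke at R3  (J1 effort already set via bond 4)

dq_C1/dt = F_Sf1 - p_I1/2 - 11*q_C1/18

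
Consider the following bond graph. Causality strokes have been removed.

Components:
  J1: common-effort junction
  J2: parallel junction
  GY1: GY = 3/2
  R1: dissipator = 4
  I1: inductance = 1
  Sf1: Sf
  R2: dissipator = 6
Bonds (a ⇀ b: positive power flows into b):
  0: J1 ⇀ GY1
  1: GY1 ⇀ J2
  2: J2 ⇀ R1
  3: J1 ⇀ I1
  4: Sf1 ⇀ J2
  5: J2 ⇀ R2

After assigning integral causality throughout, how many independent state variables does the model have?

β4 |Sf1  (Sf1: flow source, stroke at near end)
β3 |I1  (I1 integral (f out))
β0 |J1  (closing 0-jn rule on J1)
β1 |J2  (GY1 both-in/both-out from 0)
β2 |R1  (0-jn J2 has e-setter on 1)
β5 |R2  (0-jn J2 has e-setter on 1)

1  (I1 all integral)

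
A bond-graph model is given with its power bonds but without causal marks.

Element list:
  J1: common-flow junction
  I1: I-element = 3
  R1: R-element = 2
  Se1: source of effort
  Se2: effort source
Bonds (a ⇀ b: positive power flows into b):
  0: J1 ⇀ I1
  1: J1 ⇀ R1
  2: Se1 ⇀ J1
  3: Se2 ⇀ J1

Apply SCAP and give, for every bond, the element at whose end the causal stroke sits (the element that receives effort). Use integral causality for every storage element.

b0 stroke→I1
b1 stroke→J1
b2 stroke→J1
b3 stroke→J1

b2 stroke at J1  (source Se1 imposes e)
b3 stroke at J1  (Se2 (Se) sets effort on bond)
b0 stroke at I1  (I1 integral (f out))
b1 stroke at J1  (J1 flow already set via bond 0)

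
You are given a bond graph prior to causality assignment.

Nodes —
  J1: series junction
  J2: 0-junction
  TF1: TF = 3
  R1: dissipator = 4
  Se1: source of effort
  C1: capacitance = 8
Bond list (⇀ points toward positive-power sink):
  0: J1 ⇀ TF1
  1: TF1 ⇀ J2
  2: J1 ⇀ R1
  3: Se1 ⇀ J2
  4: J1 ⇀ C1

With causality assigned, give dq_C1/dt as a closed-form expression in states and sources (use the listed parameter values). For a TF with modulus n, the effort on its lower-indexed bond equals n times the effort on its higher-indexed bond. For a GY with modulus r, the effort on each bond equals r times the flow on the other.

b3 |J2  (Se1 (Se) sets effort on bond)
b1 |TF1  (common-e at J2 fixed by 3)
b0 |J1  (TF1 one-in-one-out from 1)
b4 |J1  (prefer integral on C1)
b2 |R1  (J1 needs exactly one f-in)

dq_C1/dt = -3*E_Se1/4 - q_C1/32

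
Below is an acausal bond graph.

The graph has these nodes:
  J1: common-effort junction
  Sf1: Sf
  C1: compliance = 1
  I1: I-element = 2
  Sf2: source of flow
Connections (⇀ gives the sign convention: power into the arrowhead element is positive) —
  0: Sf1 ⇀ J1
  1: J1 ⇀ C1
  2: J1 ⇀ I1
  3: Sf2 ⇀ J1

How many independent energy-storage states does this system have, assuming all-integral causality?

β0 →Sf1  (Sf1 fixes flow; stroke at Sf1)
β3 →Sf2  (Sf2 (Sf) sets flow on bond)
β1 →J1  (prefer integral on C1)
β2 →I1  (common-e at J1 fixed by 1)

2  (C1, I1 all integral)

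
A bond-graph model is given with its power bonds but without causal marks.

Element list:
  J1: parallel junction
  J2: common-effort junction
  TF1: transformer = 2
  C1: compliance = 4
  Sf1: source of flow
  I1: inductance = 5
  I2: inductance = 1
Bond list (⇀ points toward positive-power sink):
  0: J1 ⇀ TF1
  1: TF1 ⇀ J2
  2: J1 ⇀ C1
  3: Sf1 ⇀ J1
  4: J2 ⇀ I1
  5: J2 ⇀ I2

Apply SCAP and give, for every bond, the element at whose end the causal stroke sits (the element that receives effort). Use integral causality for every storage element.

b3 →Sf1  (Sf1 fixes flow; stroke at Sf1)
b2 →J1  (C1 outputs effort q/C1)
b0 →TF1  (J1 effort already set via bond 2)
b1 →J2  (TF1 one-in-one-out from 0)
b4 →I1  (0-jn J2 has e-setter on 1)
b5 →I2  (J2: bond 1 brought effort, rest push out)

#0 |TF1
#1 |J2
#2 |J1
#3 |Sf1
#4 |I1
#5 |I2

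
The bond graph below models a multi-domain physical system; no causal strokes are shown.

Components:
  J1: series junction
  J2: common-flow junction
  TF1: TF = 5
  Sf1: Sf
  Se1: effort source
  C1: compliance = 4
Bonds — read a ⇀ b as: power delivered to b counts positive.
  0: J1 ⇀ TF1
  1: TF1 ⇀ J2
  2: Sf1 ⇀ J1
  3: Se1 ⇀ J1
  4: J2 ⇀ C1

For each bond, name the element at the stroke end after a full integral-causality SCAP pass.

#0 stroke at J1
#1 stroke at TF1
#2 stroke at Sf1
#3 stroke at J1
#4 stroke at J2

#2 stroke at Sf1  (Sf1 fixes flow; stroke at Sf1)
#3 stroke at J1  (source Se1 imposes e)
#0 stroke at J1  (1-jn J1 has f-setter on 2)
#1 stroke at TF1  (TF1: transformer flips bond 0)
#4 stroke at J2  (common-f at J2 fixed by 1)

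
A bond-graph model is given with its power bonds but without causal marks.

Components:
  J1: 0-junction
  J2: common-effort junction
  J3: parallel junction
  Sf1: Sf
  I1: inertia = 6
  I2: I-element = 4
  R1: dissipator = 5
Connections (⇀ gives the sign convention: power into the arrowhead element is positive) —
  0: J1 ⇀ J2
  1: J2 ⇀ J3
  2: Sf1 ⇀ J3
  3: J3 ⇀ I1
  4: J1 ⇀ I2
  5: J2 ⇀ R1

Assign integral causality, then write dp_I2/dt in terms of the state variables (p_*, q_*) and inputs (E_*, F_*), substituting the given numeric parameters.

b2 stroke→Sf1  (source Sf1 imposes f)
b3 stroke→I1  (I1: I, integral causality)
b1 stroke→J3  (only one effort-in slot at J3)
b4 stroke→I2  (I2 outputs flow p/I2)
b0 stroke→J1  (only one effort-in slot at J1)
b5 stroke→J2  (only one effort-in slot at J2)

dp_I2/dt = 5*F_Sf1 - 5*p_I1/6 - 5*p_I2/4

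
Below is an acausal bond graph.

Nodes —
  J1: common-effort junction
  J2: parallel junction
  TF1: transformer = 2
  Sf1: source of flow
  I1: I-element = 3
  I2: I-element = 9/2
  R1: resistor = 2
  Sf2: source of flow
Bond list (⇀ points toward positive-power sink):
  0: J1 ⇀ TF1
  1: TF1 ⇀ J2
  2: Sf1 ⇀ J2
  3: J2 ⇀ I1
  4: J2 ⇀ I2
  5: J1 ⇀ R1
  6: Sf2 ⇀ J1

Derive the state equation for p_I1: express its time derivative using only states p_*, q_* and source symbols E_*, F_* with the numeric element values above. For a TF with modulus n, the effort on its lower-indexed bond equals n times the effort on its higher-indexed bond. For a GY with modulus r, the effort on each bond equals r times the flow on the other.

b2 →Sf1  (Sf1 fixes flow; stroke at Sf1)
b6 →Sf2  (Sf2 (Sf) sets flow on bond)
b3 →I1  (I1 integral (f out))
b4 →I2  (I2: I, integral causality)
b1 →J2  (J2 needs exactly one e-in)
b0 →TF1  (TF1: transformer flips bond 1)
b5 →J1  (J1 needs exactly one e-in)

dp_I1/dt = F_Sf1/2 + F_Sf2 - p_I1/6 - p_I2/9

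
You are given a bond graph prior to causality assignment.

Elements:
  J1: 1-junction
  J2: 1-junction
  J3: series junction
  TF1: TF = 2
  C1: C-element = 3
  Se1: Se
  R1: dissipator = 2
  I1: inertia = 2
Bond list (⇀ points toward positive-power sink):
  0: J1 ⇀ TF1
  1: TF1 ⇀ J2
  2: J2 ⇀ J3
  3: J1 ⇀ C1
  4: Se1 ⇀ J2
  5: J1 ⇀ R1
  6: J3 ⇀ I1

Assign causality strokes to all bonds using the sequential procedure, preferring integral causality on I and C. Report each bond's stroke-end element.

#4 →J2  (Se1 (Se) sets effort on bond)
#3 →J1  (C1 integral (e out))
#6 →I1  (I1 outputs flow p/I1)
#2 →J3  (J3: bond 6 brought flow, rest push out)
#1 →J2  (J2 flow already set via bond 2)
#0 →TF1  (TF1: transformer flips bond 1)
#5 →J1  (common-f at J1 fixed by 0)

#0 |TF1
#1 |J2
#2 |J3
#3 |J1
#4 |J2
#5 |J1
#6 |I1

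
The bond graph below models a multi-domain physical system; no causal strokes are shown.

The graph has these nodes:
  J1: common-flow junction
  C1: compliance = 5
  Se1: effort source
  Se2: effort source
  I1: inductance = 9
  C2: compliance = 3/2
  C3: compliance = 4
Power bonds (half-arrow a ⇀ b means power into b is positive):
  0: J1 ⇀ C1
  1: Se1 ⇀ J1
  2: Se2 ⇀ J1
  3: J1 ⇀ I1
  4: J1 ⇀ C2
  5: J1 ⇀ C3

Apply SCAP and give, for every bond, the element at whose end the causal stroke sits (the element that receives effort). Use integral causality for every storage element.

β0 stroke→J1
β1 stroke→J1
β2 stroke→J1
β3 stroke→I1
β4 stroke→J1
β5 stroke→J1

b1 stroke at J1  (Se1 fixes effort; stroke away)
b2 stroke at J1  (source Se2 imposes e)
b0 stroke at J1  (prefer integral on C1)
b3 stroke at I1  (I1 integral (f out))
b4 stroke at J1  (1-jn J1 has f-setter on 3)
b5 stroke at J1  (J1 flow already set via bond 3)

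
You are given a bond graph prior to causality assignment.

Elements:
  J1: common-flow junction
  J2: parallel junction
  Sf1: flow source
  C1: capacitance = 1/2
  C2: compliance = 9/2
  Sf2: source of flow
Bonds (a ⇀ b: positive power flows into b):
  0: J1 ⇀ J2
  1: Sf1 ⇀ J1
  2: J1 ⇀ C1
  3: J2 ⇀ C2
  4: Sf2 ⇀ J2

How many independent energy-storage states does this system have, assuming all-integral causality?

β1 stroke→Sf1  (source Sf1 imposes f)
β4 stroke→Sf2  (Sf2: flow source, stroke at near end)
β0 stroke→J1  (J1 flow already set via bond 1)
β2 stroke→J1  (J1: bond 1 brought flow, rest push out)
β3 stroke→J2  (closing 0-jn rule on J2)

2  (C1, C2 all integral)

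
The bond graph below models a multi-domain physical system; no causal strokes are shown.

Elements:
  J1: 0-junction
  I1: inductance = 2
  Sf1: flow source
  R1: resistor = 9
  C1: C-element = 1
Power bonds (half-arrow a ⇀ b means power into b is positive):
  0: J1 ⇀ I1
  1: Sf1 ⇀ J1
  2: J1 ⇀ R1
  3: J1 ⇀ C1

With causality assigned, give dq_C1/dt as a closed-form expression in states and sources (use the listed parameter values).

bond 1 →Sf1  (Sf1 (Sf) sets flow on bond)
bond 0 →I1  (prefer integral on I1)
bond 3 →J1  (C1: C, integral causality)
bond 2 →R1  (J1: bond 3 brought effort, rest push out)

dq_C1/dt = F_Sf1 - p_I1/2 - q_C1/9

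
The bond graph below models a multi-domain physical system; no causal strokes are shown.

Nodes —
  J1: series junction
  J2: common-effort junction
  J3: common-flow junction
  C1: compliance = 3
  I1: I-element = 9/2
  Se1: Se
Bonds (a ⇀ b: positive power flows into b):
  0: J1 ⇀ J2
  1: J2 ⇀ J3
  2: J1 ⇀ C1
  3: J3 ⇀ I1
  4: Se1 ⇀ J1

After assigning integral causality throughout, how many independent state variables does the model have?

β4 stroke→J1  (Se1: effort source, stroke at far end)
β2 stroke→J1  (C1 integral (e out))
β0 stroke→J2  (closing 1-jn rule on J1)
β1 stroke→J3  (0-jn J2 has e-setter on 0)
β3 stroke→I1  (only one flow-in slot at J3)

2  (C1, I1 all integral)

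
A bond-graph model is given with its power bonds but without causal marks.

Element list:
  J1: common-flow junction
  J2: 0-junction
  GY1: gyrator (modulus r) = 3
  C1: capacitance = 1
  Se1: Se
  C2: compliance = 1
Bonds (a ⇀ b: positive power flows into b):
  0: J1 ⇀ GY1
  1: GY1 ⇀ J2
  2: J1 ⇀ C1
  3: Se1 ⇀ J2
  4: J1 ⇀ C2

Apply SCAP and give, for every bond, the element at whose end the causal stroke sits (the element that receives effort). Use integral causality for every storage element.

b3 →J2  (Se1: effort source, stroke at far end)
b1 →GY1  (common-e at J2 fixed by 3)
b0 →GY1  (GY GY1: same side as bond 1)
b2 →J1  (1-jn J1 has f-setter on 0)
b4 →J1  (common-f at J1 fixed by 0)

β0 →GY1
β1 →GY1
β2 →J1
β3 →J2
β4 →J1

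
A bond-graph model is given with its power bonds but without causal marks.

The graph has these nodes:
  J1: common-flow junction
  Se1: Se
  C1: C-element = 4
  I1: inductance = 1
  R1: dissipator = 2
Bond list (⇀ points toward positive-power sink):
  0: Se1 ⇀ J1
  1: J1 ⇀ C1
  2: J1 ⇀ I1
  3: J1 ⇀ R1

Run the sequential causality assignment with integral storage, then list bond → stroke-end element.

bond 0 |J1  (source Se1 imposes e)
bond 1 |J1  (C1: C, integral causality)
bond 2 |I1  (I1: I, integral causality)
bond 3 |J1  (common-f at J1 fixed by 2)

β0 |J1
β1 |J1
β2 |I1
β3 |J1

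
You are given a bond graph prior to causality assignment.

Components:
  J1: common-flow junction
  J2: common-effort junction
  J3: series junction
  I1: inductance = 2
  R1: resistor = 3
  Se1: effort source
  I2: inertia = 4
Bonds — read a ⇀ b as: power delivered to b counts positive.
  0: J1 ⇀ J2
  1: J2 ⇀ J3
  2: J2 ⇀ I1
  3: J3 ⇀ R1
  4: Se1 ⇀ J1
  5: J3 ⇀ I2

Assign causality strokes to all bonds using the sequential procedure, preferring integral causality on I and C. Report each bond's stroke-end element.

bond 0 stroke→J2
bond 1 stroke→J3
bond 2 stroke→I1
bond 3 stroke→J3
bond 4 stroke→J1
bond 5 stroke→I2

b4 →J1  (Se1 (Se) sets effort on bond)
b0 →J2  (J1 needs exactly one f-in)
b1 →J3  (0-jn J2 has e-setter on 0)
b2 →I1  (J2 effort already set via bond 0)
b5 →I2  (prefer integral on I2)
b3 →J3  (common-f at J3 fixed by 5)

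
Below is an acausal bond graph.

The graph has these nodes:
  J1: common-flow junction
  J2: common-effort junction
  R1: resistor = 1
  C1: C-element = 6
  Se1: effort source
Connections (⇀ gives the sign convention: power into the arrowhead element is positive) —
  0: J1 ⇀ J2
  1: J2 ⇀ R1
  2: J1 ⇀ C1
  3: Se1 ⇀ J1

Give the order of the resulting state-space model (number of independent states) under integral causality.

bond 3 |J1  (source Se1 imposes e)
bond 2 |J1  (C1 outputs effort q/C1)
bond 0 |J2  (J1 needs exactly one f-in)
bond 1 |R1  (0-jn J2 has e-setter on 0)

1  (C1 all integral)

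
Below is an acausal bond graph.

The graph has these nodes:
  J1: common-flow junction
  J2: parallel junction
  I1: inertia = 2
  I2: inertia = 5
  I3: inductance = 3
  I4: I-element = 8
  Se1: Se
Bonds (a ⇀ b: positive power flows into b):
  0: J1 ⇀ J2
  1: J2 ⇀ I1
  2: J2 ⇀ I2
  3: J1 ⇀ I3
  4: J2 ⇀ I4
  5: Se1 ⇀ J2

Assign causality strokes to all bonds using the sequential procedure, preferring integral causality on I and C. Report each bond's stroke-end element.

b0 →J1
b1 →I1
b2 →I2
b3 →I3
b4 →I4
b5 →J2

#5 |J2  (Se1 (Se) sets effort on bond)
#0 |J1  (0-jn J2 has e-setter on 5)
#1 |I1  (J2: bond 5 brought effort, rest push out)
#2 |I2  (J2: bond 5 brought effort, rest push out)
#4 |I4  (J2: bond 5 brought effort, rest push out)
#3 |I3  (J1 needs exactly one f-in)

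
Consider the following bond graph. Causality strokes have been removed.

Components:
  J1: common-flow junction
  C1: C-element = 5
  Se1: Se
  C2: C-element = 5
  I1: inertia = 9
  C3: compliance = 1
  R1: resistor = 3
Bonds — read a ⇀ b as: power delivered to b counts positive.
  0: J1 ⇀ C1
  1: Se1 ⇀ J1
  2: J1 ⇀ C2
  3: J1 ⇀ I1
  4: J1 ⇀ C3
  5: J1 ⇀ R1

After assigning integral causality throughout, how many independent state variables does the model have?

4  (C1, C2, C3, I1 all integral)

bond 1 |J1  (source Se1 imposes e)
bond 0 |J1  (prefer integral on C1)
bond 2 |J1  (prefer integral on C2)
bond 3 |I1  (I1 integral (f out))
bond 4 |J1  (common-f at J1 fixed by 3)
bond 5 |J1  (1-jn J1 has f-setter on 3)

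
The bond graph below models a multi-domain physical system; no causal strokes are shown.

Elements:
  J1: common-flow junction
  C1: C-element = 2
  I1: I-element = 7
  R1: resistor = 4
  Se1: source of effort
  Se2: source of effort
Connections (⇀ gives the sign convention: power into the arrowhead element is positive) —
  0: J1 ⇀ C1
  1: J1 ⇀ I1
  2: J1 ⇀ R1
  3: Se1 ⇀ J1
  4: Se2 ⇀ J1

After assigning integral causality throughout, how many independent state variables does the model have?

bond 3 →J1  (Se1 fixes effort; stroke away)
bond 4 →J1  (source Se2 imposes e)
bond 0 →J1  (C1 outputs effort q/C1)
bond 1 →I1  (I1 outputs flow p/I1)
bond 2 →J1  (J1 flow already set via bond 1)

2  (C1, I1 all integral)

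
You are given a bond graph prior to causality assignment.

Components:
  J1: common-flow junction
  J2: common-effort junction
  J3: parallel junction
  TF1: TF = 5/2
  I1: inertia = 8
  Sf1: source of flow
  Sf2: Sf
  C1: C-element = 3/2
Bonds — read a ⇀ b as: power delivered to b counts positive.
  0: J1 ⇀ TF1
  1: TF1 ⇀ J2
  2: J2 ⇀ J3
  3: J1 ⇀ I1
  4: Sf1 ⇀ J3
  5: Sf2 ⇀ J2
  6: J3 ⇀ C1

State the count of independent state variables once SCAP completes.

2  (C1, I1 all integral)

bond 4 stroke at Sf1  (Sf1 (Sf) sets flow on bond)
bond 5 stroke at Sf2  (source Sf2 imposes f)
bond 3 stroke at I1  (I1 outputs flow p/I1)
bond 0 stroke at J1  (J1 flow already set via bond 3)
bond 1 stroke at TF1  (TF1 one-in-one-out from 0)
bond 2 stroke at J2  (J2: last free bond brings effort in)
bond 6 stroke at J3  (only one effort-in slot at J3)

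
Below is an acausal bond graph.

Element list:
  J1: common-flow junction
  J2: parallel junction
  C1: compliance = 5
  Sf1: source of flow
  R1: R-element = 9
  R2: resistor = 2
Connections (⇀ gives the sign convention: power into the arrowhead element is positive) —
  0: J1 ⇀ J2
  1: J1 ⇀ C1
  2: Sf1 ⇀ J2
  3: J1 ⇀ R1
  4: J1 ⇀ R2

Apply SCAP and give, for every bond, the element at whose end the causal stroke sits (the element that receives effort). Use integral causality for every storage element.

β0 stroke at J2
β1 stroke at J1
β2 stroke at Sf1
β3 stroke at J1
β4 stroke at J1

b2 →Sf1  (Sf1 (Sf) sets flow on bond)
b0 →J2  (closing 0-jn rule on J2)
b1 →J1  (1-jn J1 has f-setter on 0)
b3 →J1  (J1: bond 0 brought flow, rest push out)
b4 →J1  (1-jn J1 has f-setter on 0)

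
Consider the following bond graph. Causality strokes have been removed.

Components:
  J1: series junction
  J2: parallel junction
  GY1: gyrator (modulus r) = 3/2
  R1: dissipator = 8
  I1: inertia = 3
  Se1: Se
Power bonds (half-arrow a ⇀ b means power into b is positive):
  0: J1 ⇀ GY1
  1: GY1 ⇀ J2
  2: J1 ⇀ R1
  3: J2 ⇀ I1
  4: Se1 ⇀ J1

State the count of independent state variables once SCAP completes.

b4 →J1  (Se1: effort source, stroke at far end)
b3 →I1  (I1 outputs flow p/I1)
b1 →J2  (J2 needs exactly one e-in)
b0 →J1  (through GY1, causality inverts; strokes same side of GY1)
b2 →R1  (J1: last free bond brings flow in)

1  (I1 all integral)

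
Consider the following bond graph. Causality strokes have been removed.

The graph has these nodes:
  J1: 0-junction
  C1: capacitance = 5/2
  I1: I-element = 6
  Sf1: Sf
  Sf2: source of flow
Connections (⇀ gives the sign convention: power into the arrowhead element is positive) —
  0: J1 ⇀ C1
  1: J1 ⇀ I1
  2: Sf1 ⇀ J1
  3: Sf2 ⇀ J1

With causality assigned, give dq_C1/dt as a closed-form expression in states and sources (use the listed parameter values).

dq_C1/dt = F_Sf1 + F_Sf2 - p_I1/6

b2 →Sf1  (Sf1 (Sf) sets flow on bond)
b3 →Sf2  (Sf2 fixes flow; stroke at Sf2)
b0 →J1  (C1 outputs effort q/C1)
b1 →I1  (J1 effort already set via bond 0)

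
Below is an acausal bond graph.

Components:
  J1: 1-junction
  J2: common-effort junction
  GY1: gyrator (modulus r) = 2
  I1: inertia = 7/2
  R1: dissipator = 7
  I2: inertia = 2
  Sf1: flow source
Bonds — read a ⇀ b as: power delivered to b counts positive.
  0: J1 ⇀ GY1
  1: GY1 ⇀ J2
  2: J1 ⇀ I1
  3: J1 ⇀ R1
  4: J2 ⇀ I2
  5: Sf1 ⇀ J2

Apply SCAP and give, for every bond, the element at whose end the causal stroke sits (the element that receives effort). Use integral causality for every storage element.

#5 |Sf1  (Sf1: flow source, stroke at near end)
#2 |I1  (I1 integral (f out))
#0 |J1  (J1 flow already set via bond 2)
#3 |J1  (common-f at J1 fixed by 2)
#1 |J2  (GY1 both-in/both-out from 0)
#4 |I2  (J2: bond 1 brought effort, rest push out)

#0 |J1
#1 |J2
#2 |I1
#3 |J1
#4 |I2
#5 |Sf1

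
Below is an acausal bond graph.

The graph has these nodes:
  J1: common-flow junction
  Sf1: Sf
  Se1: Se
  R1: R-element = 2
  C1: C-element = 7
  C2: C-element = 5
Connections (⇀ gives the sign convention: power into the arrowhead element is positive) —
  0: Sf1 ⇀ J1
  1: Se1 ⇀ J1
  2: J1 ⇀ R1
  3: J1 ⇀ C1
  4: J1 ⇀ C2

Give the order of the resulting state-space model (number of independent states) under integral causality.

#0 →Sf1  (source Sf1 imposes f)
#1 →J1  (Se1 fixes effort; stroke away)
#2 →J1  (J1 flow already set via bond 0)
#3 →J1  (J1 flow already set via bond 0)
#4 →J1  (J1: bond 0 brought flow, rest push out)

2  (C1, C2 all integral)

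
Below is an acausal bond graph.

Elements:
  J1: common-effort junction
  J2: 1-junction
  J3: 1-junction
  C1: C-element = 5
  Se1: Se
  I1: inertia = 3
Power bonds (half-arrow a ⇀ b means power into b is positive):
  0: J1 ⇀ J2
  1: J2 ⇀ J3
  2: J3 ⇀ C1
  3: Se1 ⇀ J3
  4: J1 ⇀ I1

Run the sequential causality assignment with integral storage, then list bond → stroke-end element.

β0 stroke→J1
β1 stroke→J2
β2 stroke→J3
β3 stroke→J3
β4 stroke→I1

b3 →J3  (Se1 (Se) sets effort on bond)
b2 →J3  (prefer integral on C1)
b1 →J2  (J3: last free bond brings flow in)
b0 →J1  (J2: last free bond brings flow in)
b4 →I1  (J1 effort already set via bond 0)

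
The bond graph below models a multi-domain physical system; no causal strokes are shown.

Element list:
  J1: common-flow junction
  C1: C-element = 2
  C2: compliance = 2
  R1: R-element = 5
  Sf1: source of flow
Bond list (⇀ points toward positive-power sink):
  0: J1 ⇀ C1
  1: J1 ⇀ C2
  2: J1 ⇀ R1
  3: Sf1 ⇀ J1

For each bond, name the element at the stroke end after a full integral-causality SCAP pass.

b0 stroke→J1
b1 stroke→J1
b2 stroke→J1
b3 stroke→Sf1

β3 →Sf1  (source Sf1 imposes f)
β0 →J1  (1-jn J1 has f-setter on 3)
β1 →J1  (1-jn J1 has f-setter on 3)
β2 →J1  (common-f at J1 fixed by 3)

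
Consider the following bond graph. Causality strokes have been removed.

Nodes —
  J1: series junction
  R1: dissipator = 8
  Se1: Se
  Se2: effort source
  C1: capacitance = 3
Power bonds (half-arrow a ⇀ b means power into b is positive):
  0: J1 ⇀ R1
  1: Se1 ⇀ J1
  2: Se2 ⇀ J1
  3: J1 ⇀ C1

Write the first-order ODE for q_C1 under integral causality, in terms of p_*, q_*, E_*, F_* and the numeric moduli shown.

dq_C1/dt = E_Se1/8 + E_Se2/8 - q_C1/24

#1 |J1  (Se1: effort source, stroke at far end)
#2 |J1  (Se2 (Se) sets effort on bond)
#3 |J1  (C1: C, integral causality)
#0 |R1  (only one flow-in slot at J1)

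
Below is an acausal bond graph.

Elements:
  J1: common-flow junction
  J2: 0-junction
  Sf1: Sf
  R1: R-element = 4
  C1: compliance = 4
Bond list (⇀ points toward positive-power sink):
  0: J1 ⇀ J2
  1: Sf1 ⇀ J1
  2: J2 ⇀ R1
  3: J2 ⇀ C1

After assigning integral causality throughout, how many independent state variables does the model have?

1  (C1 all integral)

β1 stroke at Sf1  (source Sf1 imposes f)
β0 stroke at J1  (1-jn J1 has f-setter on 1)
β3 stroke at J2  (C1 integral (e out))
β2 stroke at R1  (J2 effort already set via bond 3)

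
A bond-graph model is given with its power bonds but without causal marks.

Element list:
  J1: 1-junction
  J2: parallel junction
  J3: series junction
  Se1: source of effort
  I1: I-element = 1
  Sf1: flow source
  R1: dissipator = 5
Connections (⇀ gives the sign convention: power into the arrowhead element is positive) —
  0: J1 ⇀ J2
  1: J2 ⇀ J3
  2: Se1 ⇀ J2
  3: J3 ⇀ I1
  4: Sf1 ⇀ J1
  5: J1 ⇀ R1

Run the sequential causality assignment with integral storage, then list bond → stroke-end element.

#2 |J2  (Se1 (Se) sets effort on bond)
#4 |Sf1  (source Sf1 imposes f)
#0 |J1  (1-jn J1 has f-setter on 4)
#5 |J1  (common-f at J1 fixed by 4)
#1 |J3  (0-jn J2 has e-setter on 2)
#3 |I1  (only one flow-in slot at J3)

b0 |J1
b1 |J3
b2 |J2
b3 |I1
b4 |Sf1
b5 |J1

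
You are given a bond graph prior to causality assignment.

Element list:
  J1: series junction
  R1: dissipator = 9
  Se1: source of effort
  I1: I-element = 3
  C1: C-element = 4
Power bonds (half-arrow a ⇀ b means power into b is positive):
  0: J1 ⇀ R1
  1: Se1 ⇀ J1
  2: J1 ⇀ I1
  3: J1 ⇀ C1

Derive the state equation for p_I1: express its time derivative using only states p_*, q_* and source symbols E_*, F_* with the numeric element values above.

#1 stroke→J1  (Se1: effort source, stroke at far end)
#2 stroke→I1  (prefer integral on I1)
#0 stroke→J1  (common-f at J1 fixed by 2)
#3 stroke→J1  (1-jn J1 has f-setter on 2)

dp_I1/dt = E_Se1 - 3*p_I1 - q_C1/4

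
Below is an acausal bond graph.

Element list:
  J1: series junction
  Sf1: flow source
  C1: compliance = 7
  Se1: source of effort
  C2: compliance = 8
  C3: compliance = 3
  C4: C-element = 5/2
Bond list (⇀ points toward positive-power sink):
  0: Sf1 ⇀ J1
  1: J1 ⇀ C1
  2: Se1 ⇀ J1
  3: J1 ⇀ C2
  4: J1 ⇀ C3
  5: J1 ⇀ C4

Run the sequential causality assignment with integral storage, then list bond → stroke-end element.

#0 stroke→Sf1  (Sf1: flow source, stroke at near end)
#2 stroke→J1  (Se1 (Se) sets effort on bond)
#1 stroke→J1  (common-f at J1 fixed by 0)
#3 stroke→J1  (1-jn J1 has f-setter on 0)
#4 stroke→J1  (J1: bond 0 brought flow, rest push out)
#5 stroke→J1  (J1: bond 0 brought flow, rest push out)

#0 stroke at Sf1
#1 stroke at J1
#2 stroke at J1
#3 stroke at J1
#4 stroke at J1
#5 stroke at J1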